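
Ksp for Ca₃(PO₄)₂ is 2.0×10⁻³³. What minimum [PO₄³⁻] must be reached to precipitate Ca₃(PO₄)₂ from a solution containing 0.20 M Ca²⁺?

5.0×10⁻¹⁶ M

Precipitation of each salt begins when its ion product equals Ksp.
Ca₃(PO₄)₂(s) ⇌ 3 Ca²⁺(aq) + 2 PO₄³⁻(aq)
Ksp = [Ca²⁺]^3[PO₄³⁻]^2 = [PO₄³⁻]^2(0.20)^3
[PO₄³⁻]^2 = 2.0×10⁻³³ / (0.20)^3 = 2.5×10⁻³¹
[PO₄³⁻] = 5.0×10⁻¹⁶ M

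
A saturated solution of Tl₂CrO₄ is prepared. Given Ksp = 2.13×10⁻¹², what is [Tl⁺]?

1.62×10⁻⁴ M

Tl₂CrO₄(s) ⇌ 2 Tl⁺(aq) + CrO₄²⁻(aq)
Let s be the molar solubility. Then [Tl⁺] = 2s and [CrO₄²⁻] = s.
Ksp = [Tl⁺]^2[CrO₄²⁻] = (2s)^2 · s = 4s^3 = 2.13×10⁻¹²
s = 8.11×10⁻⁵ mol/L
[Tl⁺] = 2s = 1.62×10⁻⁴ mol/L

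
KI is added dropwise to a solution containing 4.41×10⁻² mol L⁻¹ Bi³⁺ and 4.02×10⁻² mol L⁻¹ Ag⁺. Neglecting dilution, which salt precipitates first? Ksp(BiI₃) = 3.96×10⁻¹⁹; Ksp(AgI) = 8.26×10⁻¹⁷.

AgI

Each salt precipitates once Q = Ksp for that salt.
For BiI₃: [I⁻] = (Ksp/[Bi³⁺])^(1/3) = 2.08×10⁻⁶ mol L⁻¹
For AgI: [I⁻] = (Ksp/[Ag⁺]) = 2.05×10⁻¹⁵ mol L⁻¹
Since AgI needs less I⁻ to reach saturation, it precipitates first.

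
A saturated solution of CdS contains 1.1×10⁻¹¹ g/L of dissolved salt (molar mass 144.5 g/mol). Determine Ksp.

s = (1.1×10⁻¹¹ g L⁻¹)/(144.5 g mol⁻¹) = 7.612×10⁻¹⁴ M
CdS(s) ⇌ Cd²⁺(aq) + S²⁻(aq)
If s mol/L of CdS dissolves, [Cd²⁺] = s and [S²⁻] = s.
Ksp = [Cd²⁺][S²⁻] = s · s = s^2
Ksp = (7.612×10⁻¹⁴)^2 = 5.8×10⁻²⁷

Ksp = 5.8×10⁻²⁷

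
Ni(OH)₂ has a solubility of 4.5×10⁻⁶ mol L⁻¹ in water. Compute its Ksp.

Ksp = 3.6×10⁻¹⁶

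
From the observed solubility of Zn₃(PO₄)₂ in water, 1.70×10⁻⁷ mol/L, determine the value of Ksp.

Ksp = 1.53×10⁻³²

Zn₃(PO₄)₂(s) ⇌ 3 Zn²⁺(aq) + 2 PO₄³⁻(aq)
Call the molar solubility s, so that [Zn²⁺] = 3s and [PO₄³⁻] = 2s.
Ksp = [Zn²⁺]^3[PO₄³⁻]^2 = (3s)^3 · (2s)^2 = 108s^5
Ksp = 108 × (1.70×10⁻⁷)^5 = 1.53×10⁻³²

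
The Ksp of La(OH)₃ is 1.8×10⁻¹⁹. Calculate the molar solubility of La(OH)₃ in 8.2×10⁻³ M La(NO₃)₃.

La(OH)₃(s) ⇌ La³⁺(aq) + 3 OH⁻(aq)
With La³⁺ already at 8.2×10⁻³ M and s small, take [La³⁺] ≈ 8.2×10⁻³ M and [OH⁻] = 3s.
Ksp = [La³⁺][OH⁻]^3 = (8.2×10⁻³)(3s)^3
(3s)^3 = 1.8×10⁻¹⁹ / (8.2×10⁻³) = 2.2×10⁻¹⁷
s = 9.3×10⁻⁷ M

9.3×10⁻⁷ M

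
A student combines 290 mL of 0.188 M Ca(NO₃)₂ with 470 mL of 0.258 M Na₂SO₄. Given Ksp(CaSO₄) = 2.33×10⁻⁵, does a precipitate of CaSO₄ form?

Yes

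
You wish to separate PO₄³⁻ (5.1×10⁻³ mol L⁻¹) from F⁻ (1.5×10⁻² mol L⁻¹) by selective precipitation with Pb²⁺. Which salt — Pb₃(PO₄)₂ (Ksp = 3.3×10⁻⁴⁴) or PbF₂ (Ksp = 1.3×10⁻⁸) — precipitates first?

Pb₃(PO₄)₂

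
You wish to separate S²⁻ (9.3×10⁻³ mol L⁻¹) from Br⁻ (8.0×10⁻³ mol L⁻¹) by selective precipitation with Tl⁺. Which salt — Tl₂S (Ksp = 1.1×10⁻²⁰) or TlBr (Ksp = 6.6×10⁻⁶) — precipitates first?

Tl₂S

The threshold for precipitation is Q = Ksp.
For Tl₂S: [Tl⁺] = (Ksp/[S²⁻])^(1/2) = 1.1×10⁻⁹ mol L⁻¹
For TlBr: [Tl⁺] = (Ksp/[Br⁻]) = 8.3×10⁻⁴ mol L⁻¹
Since Tl₂S needs less Tl⁺ to reach saturation, it precipitates first.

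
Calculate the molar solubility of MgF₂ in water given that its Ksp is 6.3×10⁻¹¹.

MgF₂(s) ⇌ Mg²⁺(aq) + 2 F⁻(aq)
Call the molar solubility s, so that [Mg²⁺] = s and [F⁻] = 2s.
Ksp = [Mg²⁺][F⁻]^2 = s · (2s)^2 = 4s^3
4s^3 = 6.3×10⁻¹¹  ⇒  s^3 = 1.6×10⁻¹¹
Taking the 3rd root, s = 2.5×10⁻⁴ mol L⁻¹.

2.5×10⁻⁴ M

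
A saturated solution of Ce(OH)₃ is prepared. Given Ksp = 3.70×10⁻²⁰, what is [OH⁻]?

1.83×10⁻⁵ M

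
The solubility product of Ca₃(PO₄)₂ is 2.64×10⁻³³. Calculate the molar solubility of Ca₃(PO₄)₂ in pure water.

1.20×10⁻⁷ M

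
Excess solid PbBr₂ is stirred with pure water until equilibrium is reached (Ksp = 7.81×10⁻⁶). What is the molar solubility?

1.25×10⁻² M

PbBr₂(s) ⇌ Pb²⁺(aq) + 2 Br⁻(aq)
For each mole of PbBr₂ that dissolves per liter, [Pb²⁺] = s and [Br⁻] = 2s; let s denote this solubility.
Ksp = [Pb²⁺][Br⁻]^2 = s · (2s)^2 = 4s^3
4s^3 = 7.81×10⁻⁶  ⇒  s^3 = 1.95×10⁻⁶
Taking the 3rd root, s = 1.25×10⁻² M.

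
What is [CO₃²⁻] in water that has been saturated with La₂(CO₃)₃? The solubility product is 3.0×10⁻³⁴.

2.3×10⁻⁷ M

La₂(CO₃)₃(s) ⇌ 2 La³⁺(aq) + 3 CO₃²⁻(aq)
Let s be the molar solubility. Then [La³⁺] = 2s and [CO₃²⁻] = 3s.
Ksp = [La³⁺]^2[CO₃²⁻]^3 = (2s)^2 · (3s)^3 = 108s^5 = 3.0×10⁻³⁴
s = 7.7×10⁻⁸ mol L⁻¹
[CO₃²⁻] = 3s = 2.3×10⁻⁷ mol L⁻¹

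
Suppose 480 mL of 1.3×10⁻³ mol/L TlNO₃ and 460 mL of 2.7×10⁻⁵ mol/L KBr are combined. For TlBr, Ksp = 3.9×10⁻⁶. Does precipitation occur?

The combined volume is 940 mL.
[Tl⁺] = (1.3×10⁻³)(480)/940 = 6.6×10⁻⁴ mol/L
[Br⁻] = (2.7×10⁻⁵)(460)/940 = 1.3×10⁻⁵ mol/L
Q = [Tl⁺][Br⁻] = 8.8×10⁻⁹
Since Q (8.8×10⁻⁹) is less than Ksp (3.9×10⁻⁶), no TlBr precipitates.

No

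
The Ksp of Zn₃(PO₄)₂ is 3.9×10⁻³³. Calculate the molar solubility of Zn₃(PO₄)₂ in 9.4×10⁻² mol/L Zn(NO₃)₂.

Zn₃(PO₄)₂(s) ⇌ 3 Zn²⁺(aq) + 2 PO₄³⁻(aq)
With Zn²⁺ already at 9.4×10⁻² mol/L and s small, take [Zn²⁺] ≈ 9.4×10⁻² mol/L and [PO₄³⁻] = 2s.
Ksp = [Zn²⁺]^3[PO₄³⁻]^2 = (9.4×10⁻²)^3(2s)^2
(2s)^2 = 3.9×10⁻³³ / (9.4×10⁻²)^3 = 4.7×10⁻³⁰
s = 1.1×10⁻¹⁵ mol/L

1.1×10⁻¹⁵ M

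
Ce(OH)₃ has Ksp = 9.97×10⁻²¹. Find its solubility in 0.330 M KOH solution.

Ce(OH)₃(s) ⇌ Ce³⁺(aq) + 3 OH⁻(aq)
OH⁻ is already present at 0.330 M. If s mol/L of Ce(OH)₃ dissolves, [Ce³⁺] = s while [OH⁻] ≈ 0.330 M.
Ksp = [Ce³⁺][OH⁻]^3 = s(0.330)^3
s = 9.97×10⁻²¹ / (0.330)^3 = 2.77×10⁻¹⁹
s = 2.77×10⁻¹⁹ M

2.77×10⁻¹⁹ M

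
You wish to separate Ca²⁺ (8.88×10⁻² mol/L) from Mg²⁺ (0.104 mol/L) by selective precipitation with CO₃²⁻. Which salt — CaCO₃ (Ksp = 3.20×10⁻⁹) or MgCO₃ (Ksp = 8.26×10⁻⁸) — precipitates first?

CaCO₃

The threshold for precipitation is Q = Ksp.
For CaCO₃: [CO₃²⁻] = (Ksp/[Ca²⁺]) = 3.60×10⁻⁸ mol/L
For MgCO₃: [CO₃²⁻] = (Ksp/[Mg²⁺]) = 7.94×10⁻⁷ mol/L
Since CaCO₃ needs less CO₃²⁻ to reach saturation, it precipitates first.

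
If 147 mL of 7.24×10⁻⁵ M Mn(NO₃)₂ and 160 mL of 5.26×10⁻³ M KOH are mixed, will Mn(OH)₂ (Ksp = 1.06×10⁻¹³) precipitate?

The combined volume is 307 mL.
[Mn²⁺] = (7.24×10⁻⁵)(147)/307 = 3.47×10⁻⁵ M
[OH⁻] = (5.26×10⁻³)(160)/307 = 2.74×10⁻³ M
Q = [Mn²⁺][OH⁻]^2 = 2.61×10⁻¹⁰
Because Q > Ksp (2.61×10⁻¹⁰ vs 1.06×10⁻¹³), a precipitate of Mn(OH)₂ forms.

Yes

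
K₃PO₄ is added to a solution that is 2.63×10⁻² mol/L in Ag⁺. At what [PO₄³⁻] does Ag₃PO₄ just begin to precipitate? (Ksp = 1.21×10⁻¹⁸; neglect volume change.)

Precipitation of each salt begins when its ion product equals Ksp.
Ag₃PO₄(s) ⇌ 3 Ag⁺(aq) + PO₄³⁻(aq)
Ksp = [Ag⁺]^3[PO₄³⁻] = [PO₄³⁻](2.63×10⁻²)^3
[PO₄³⁻] = 1.21×10⁻¹⁸ / (2.63×10⁻²)^3 = 6.65×10⁻¹⁴
[PO₄³⁻] = 6.65×10⁻¹⁴ mol/L

6.65×10⁻¹⁴ M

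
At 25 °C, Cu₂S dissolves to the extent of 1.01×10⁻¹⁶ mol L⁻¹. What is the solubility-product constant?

Cu₂S(s) ⇌ 2 Cu⁺(aq) + S²⁻(aq)
If s mol/L of Cu₂S dissolves, [Cu⁺] = 2s and [S²⁻] = s.
Ksp = [Cu⁺]^2[S²⁻] = (2s)^2 · s = 4s^3
Ksp = 4 × (1.01×10⁻¹⁶)^3 = 4.12×10⁻⁴⁸

Ksp = 4.12×10⁻⁴⁸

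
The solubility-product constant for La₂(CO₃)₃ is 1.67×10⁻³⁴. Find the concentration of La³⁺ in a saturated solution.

1.38×10⁻⁷ M

La₂(CO₃)₃(s) ⇌ 2 La³⁺(aq) + 3 CO₃²⁻(aq)
Let s be the molar solubility. Then [La³⁺] = 2s and [CO₃²⁻] = 3s.
Ksp = [La³⁺]^2[CO₃²⁻]^3 = (2s)^2 · (3s)^3 = 108s^5 = 1.67×10⁻³⁴
s = 6.88×10⁻⁸ mol L⁻¹
[La³⁺] = 2s = 1.38×10⁻⁷ mol L⁻¹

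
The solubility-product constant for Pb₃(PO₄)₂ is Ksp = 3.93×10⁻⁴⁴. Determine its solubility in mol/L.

Pb₃(PO₄)₂(s) ⇌ 3 Pb²⁺(aq) + 2 PO₄³⁻(aq)
Let s be the molar solubility. Then [Pb²⁺] = 3s and [PO₄³⁻] = 2s.
Ksp = [Pb²⁺]^3[PO₄³⁻]^2 = (3s)^3 · (2s)^2 = 108s^5
108s^5 = 3.93×10⁻⁴⁴  ⇒  s^5 = 3.64×10⁻⁴⁶
Taking the 5th root, s = 8.17×10⁻¹⁰ mol/L.

8.17×10⁻¹⁰ M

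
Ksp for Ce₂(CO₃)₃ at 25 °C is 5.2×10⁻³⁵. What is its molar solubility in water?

5.5×10⁻⁸ M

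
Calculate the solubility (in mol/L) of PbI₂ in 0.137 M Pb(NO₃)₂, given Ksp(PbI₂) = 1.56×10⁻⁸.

1.69×10⁻⁴ M

PbI₂(s) ⇌ Pb²⁺(aq) + 2 I⁻(aq)
Let s be the solubility of PbI₂ here. The common ion gives [Pb²⁺] ≈ 0.137 M, and [I⁻] = 2s.
Ksp = [Pb²⁺][I⁻]^2 = (0.137)(2s)^2
(2s)^2 = 1.56×10⁻⁸ / (0.137) = 1.14×10⁻⁷
s = 1.69×10⁻⁴ M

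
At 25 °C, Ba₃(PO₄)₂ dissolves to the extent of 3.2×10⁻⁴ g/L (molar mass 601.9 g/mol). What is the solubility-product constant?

s = (3.2×10⁻⁴ g L⁻¹)/(601.9 g mol⁻¹) = 5.316×10⁻⁷ M
Ba₃(PO₄)₂(s) ⇌ 3 Ba²⁺(aq) + 2 PO₄³⁻(aq)
For each mole of Ba₃(PO₄)₂ that dissolves per liter, [Ba²⁺] = 3s and [PO₄³⁻] = 2s; let s denote this solubility.
Ksp = [Ba²⁺]^3[PO₄³⁻]^2 = (3s)^3 · (2s)^2 = 108s^5
Ksp = 108 × (5.316×10⁻⁷)^5 = 4.6×10⁻³⁰

Ksp = 4.6×10⁻³⁰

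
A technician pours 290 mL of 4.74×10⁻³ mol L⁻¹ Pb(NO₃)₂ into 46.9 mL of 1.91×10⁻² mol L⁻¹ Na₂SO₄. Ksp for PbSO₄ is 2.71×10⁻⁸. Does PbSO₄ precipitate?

Yes

Total volume after mixing = 290 + 46.9 = 336.9 mL.
[Pb²⁺] = (4.74×10⁻³)(290)/336.9 = 4.08×10⁻³ mol L⁻¹
[SO₄²⁻] = (1.91×10⁻²)(46.9)/336.9 = 2.66×10⁻³ mol L⁻¹
Q = [Pb²⁺][SO₄²⁻] = 1.08×10⁻⁵
Q = 1.08×10⁻⁵ > Ksp = 2.71×10⁻⁸, so the solution is supersaturated and PbSO₄ precipitates.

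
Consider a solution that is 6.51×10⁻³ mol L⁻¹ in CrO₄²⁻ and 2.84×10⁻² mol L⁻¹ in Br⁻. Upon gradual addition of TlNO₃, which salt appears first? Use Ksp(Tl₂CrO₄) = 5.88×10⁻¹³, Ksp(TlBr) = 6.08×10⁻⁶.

Tl₂CrO₄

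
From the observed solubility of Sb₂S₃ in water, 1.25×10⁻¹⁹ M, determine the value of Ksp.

Ksp = 3.30×10⁻⁹³

Sb₂S₃(s) ⇌ 2 Sb³⁺(aq) + 3 S²⁻(aq)
With molar solubility s: [Sb³⁺] = 2s, [S²⁻] = 3s.
Ksp = [Sb³⁺]^2[S²⁻]^3 = (2s)^2 · (3s)^3 = 108s^5
Ksp = 108 × (1.25×10⁻¹⁹)^5 = 3.30×10⁻⁹³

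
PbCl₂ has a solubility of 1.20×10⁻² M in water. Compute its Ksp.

Ksp = 6.91×10⁻⁶

PbCl₂(s) ⇌ Pb²⁺(aq) + 2 Cl⁻(aq)
Call the molar solubility s, so that [Pb²⁺] = s and [Cl⁻] = 2s.
Ksp = [Pb²⁺][Cl⁻]^2 = s · (2s)^2 = 4s^3
Ksp = 4 × (1.20×10⁻²)^3 = 6.91×10⁻⁶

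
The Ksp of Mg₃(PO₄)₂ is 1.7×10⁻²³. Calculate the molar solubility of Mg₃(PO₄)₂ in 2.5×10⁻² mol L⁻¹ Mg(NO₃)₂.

Mg₃(PO₄)₂(s) ⇌ 3 Mg²⁺(aq) + 2 PO₄³⁻(aq)
Let s be the solubility of Mg₃(PO₄)₂ here. The common ion gives [Mg²⁺] ≈ 2.5×10⁻² mol L⁻¹, and [PO₄³⁻] = 2s.
Ksp = [Mg²⁺]^3[PO₄³⁻]^2 = (2.5×10⁻²)^3(2s)^2
(2s)^2 = 1.7×10⁻²³ / (2.5×10⁻²)^3 = 1.1×10⁻¹⁸
s = 5.2×10⁻¹⁰ mol L⁻¹

5.2×10⁻¹⁰ M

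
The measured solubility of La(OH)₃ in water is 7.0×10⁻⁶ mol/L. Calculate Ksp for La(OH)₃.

Ksp = 6.5×10⁻²⁰

La(OH)₃(s) ⇌ La³⁺(aq) + 3 OH⁻(aq)
For each mole of La(OH)₃ that dissolves per liter, [La³⁺] = s and [OH⁻] = 3s; let s denote this solubility.
Ksp = [La³⁺][OH⁻]^3 = s · (3s)^3 = 27s^4
Ksp = 27 × (7.0×10⁻⁶)^4 = 6.5×10⁻²⁰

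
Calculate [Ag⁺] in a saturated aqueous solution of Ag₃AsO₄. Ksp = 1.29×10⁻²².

4.44×10⁻⁶ M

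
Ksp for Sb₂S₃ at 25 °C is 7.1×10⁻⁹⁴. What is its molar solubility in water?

Sb₂S₃(s) ⇌ 2 Sb³⁺(aq) + 3 S²⁻(aq)
Let s be the molar solubility. Then [Sb³⁺] = 2s and [S²⁻] = 3s.
Ksp = [Sb³⁺]^2[S²⁻]^3 = (2s)^2 · (3s)^3 = 108s^5
108s^5 = 7.1×10⁻⁹⁴  ⇒  s^5 = 6.6×10⁻⁹⁶
s = 9.2×10⁻²⁰ mol/L

9.2×10⁻²⁰ M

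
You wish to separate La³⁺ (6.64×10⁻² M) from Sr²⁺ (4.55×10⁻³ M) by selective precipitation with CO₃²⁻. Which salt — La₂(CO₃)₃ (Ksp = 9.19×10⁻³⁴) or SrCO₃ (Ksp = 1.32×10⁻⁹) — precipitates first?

La₂(CO₃)₃

A salt starts to precipitate once the ion product Q reaches its Ksp.
For La₂(CO₃)₃: [CO₃²⁻] = (Ksp/[La³⁺]^2)^(1/3) = 5.93×10⁻¹¹ M
For SrCO₃: [CO₃²⁻] = (Ksp/[Sr²⁺]) = 2.90×10⁻⁷ M
La₂(CO₃)₃ requires the lower [CO₃²⁻], so it precipitates first.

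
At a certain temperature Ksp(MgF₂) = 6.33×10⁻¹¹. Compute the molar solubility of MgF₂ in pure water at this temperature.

2.51×10⁻⁴ M

MgF₂(s) ⇌ Mg²⁺(aq) + 2 F⁻(aq)
For each mole of MgF₂ that dissolves per liter, [Mg²⁺] = s and [F⁻] = 2s; let s denote this solubility.
Ksp = [Mg²⁺][F⁻]^2 = s · (2s)^2 = 4s^3
4s^3 = 6.33×10⁻¹¹  ⇒  s^3 = 1.58×10⁻¹¹
Taking the 3rd root, s = 2.51×10⁻⁴ mol L⁻¹.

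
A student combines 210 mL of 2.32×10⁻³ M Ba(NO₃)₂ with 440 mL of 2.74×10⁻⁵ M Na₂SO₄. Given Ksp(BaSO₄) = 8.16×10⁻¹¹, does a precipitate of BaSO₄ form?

Yes

After mixing, V = 210 mL + 440 mL = 650 mL.
[Ba²⁺] = (2.32×10⁻³)(210)/650 = 7.50×10⁻⁴ M
[SO₄²⁻] = (2.74×10⁻⁵)(440)/650 = 1.85×10⁻⁵ M
Q = [Ba²⁺][SO₄²⁻] = 1.39×10⁻⁸
Since Q (1.39×10⁻⁸) exceeds Ksp (8.16×10⁻¹¹), BaSO₄ will precipitate.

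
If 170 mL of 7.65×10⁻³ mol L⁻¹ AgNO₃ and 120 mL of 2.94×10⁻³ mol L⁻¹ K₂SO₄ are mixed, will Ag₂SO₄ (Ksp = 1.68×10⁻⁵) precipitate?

No

The combined volume is 290 mL.
[Ag⁺] = (7.65×10⁻³)(170)/290 = 4.48×10⁻³ mol L⁻¹
[SO₄²⁻] = (2.94×10⁻³)(120)/290 = 1.22×10⁻³ mol L⁻¹
Q = [Ag⁺]^2[SO₄²⁻] = 2.45×10⁻⁸
Since Q (2.45×10⁻⁸) is less than Ksp (1.68×10⁻⁵), no Ag₂SO₄ precipitates.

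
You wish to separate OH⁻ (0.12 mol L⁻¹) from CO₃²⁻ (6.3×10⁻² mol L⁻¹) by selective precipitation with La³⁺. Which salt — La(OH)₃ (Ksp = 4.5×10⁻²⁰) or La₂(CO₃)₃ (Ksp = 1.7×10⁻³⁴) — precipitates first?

La(OH)₃

Each salt precipitates once Q = Ksp for that salt.
For La(OH)₃: [La³⁺] = (Ksp/[OH⁻]^3) = 2.6×10⁻¹⁷ mol L⁻¹
For La₂(CO₃)₃: [La³⁺] = (Ksp/[CO₃²⁻]^3)^(1/2) = 8.2×10⁻¹⁶ mol L⁻¹
La(OH)₃ requires the lower [La³⁺], so it precipitates first.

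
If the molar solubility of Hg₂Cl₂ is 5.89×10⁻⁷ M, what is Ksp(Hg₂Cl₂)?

Ksp = 8.17×10⁻¹⁹

Hg₂Cl₂(s) ⇌ Hg₂²⁺(aq) + 2 Cl⁻(aq)
If s mol/L of Hg₂Cl₂ dissolves, [Hg₂²⁺] = s and [Cl⁻] = 2s.
Ksp = [Hg₂²⁺][Cl⁻]^2 = s · (2s)^2 = 4s^3
Ksp = 4 × (5.89×10⁻⁷)^3 = 8.17×10⁻¹⁹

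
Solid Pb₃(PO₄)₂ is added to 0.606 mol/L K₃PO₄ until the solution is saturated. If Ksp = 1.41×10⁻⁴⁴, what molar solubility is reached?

1.12×10⁻¹⁵ M

Pb₃(PO₄)₂(s) ⇌ 3 Pb²⁺(aq) + 2 PO₄³⁻(aq)
Let s be the solubility of Pb₃(PO₄)₂ here. The common ion gives [PO₄³⁻] ≈ 0.606 mol/L, and [Pb²⁺] = 3s.
Ksp = [Pb²⁺]^3[PO₄³⁻]^2 = (3s)^3(0.606)^2
(3s)^3 = 1.41×10⁻⁴⁴ / (0.606)^2 = 3.84×10⁻⁴⁴
s = 1.12×10⁻¹⁵ mol/L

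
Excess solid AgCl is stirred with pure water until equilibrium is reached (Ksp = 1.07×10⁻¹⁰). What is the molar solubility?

AgCl(s) ⇌ Ag⁺(aq) + Cl⁻(aq)
If s mol/L of AgCl dissolves, [Ag⁺] = s and [Cl⁻] = s.
Ksp = [Ag⁺][Cl⁻] = s · s = s^2
s^2 = 1.07×10⁻¹⁰
Taking the 2nd root, s = 1.03×10⁻⁵ M.

1.03×10⁻⁵ M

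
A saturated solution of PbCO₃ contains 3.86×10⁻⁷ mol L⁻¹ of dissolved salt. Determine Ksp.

PbCO₃(s) ⇌ Pb²⁺(aq) + CO₃²⁻(aq)
Let s be the molar solubility. Then [Pb²⁺] = s and [CO₃²⁻] = s.
Ksp = [Pb²⁺][CO₃²⁻] = s · s = s^2
Ksp = (3.86×10⁻⁷)^2 = 1.49×10⁻¹³

Ksp = 1.49×10⁻¹³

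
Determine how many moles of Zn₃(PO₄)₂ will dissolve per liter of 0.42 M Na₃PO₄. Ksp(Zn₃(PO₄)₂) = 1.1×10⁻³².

1.3×10⁻¹¹ M

Zn₃(PO₄)₂(s) ⇌ 3 Zn²⁺(aq) + 2 PO₄³⁻(aq)
PO₄³⁻ is already present at 0.42 M. If s mol/L of Zn₃(PO₄)₂ dissolves, [Zn²⁺] = 3s while [PO₄³⁻] ≈ 0.42 M.
Ksp = [Zn²⁺]^3[PO₄³⁻]^2 = (3s)^3(0.42)^2
(3s)^3 = 1.1×10⁻³² / (0.42)^2 = 6.2×10⁻³²
s = 1.3×10⁻¹¹ M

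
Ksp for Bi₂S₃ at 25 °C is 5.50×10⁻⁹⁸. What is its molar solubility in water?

Bi₂S₃(s) ⇌ 2 Bi³⁺(aq) + 3 S²⁻(aq)
If s mol/L of Bi₂S₃ dissolves, [Bi³⁺] = 2s and [S²⁻] = 3s.
Ksp = [Bi³⁺]^2[S²⁻]^3 = (2s)^2 · (3s)^3 = 108s^5
108s^5 = 5.50×10⁻⁹⁸  ⇒  s^5 = 5.09×10⁻¹⁰⁰
s = (5.09×10⁻¹⁰⁰)^(1/5) = 1.38×10⁻²⁰ mol L⁻¹

1.38×10⁻²⁰ M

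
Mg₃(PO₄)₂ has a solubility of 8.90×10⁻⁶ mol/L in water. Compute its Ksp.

Mg₃(PO₄)₂(s) ⇌ 3 Mg²⁺(aq) + 2 PO₄³⁻(aq)
For each mole of Mg₃(PO₄)₂ that dissolves per liter, [Mg²⁺] = 3s and [PO₄³⁻] = 2s; let s denote this solubility.
Ksp = [Mg²⁺]^3[PO₄³⁻]^2 = (3s)^3 · (2s)^2 = 108s^5
Ksp = 108 × (8.90×10⁻⁶)^5 = 6.03×10⁻²⁴

Ksp = 6.03×10⁻²⁴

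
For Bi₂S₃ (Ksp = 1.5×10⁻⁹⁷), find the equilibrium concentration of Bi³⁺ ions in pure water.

3.4×10⁻²⁰ M

Bi₂S₃(s) ⇌ 2 Bi³⁺(aq) + 3 S²⁻(aq)
Call the molar solubility s, so that [Bi³⁺] = 2s and [S²⁻] = 3s.
Ksp = [Bi³⁺]^2[S²⁻]^3 = (2s)^2 · (3s)^3 = 108s^5 = 1.5×10⁻⁹⁷
s = 1.7×10⁻²⁰ M
[Bi³⁺] = 2s = 3.4×10⁻²⁰ M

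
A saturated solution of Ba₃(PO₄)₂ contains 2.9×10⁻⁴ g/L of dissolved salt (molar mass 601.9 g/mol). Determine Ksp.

s = (2.9×10⁻⁴ g L⁻¹)/(601.9 g mol⁻¹) = 4.818×10⁻⁷ M
Ba₃(PO₄)₂(s) ⇌ 3 Ba²⁺(aq) + 2 PO₄³⁻(aq)
Let s be the molar solubility. Then [Ba²⁺] = 3s and [PO₄³⁻] = 2s.
Ksp = [Ba²⁺]^3[PO₄³⁻]^2 = (3s)^3 · (2s)^2 = 108s^5
Ksp = 108 × (4.818×10⁻⁷)^5 = 2.8×10⁻³⁰

Ksp = 2.8×10⁻³⁰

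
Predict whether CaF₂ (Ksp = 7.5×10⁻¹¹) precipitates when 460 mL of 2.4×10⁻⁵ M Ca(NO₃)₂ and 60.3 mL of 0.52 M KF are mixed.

Total volume after mixing = 460 + 60.3 = 520.3 mL.
[Ca²⁺] = (2.4×10⁻⁵)(460)/520.3 = 2.1×10⁻⁵ M
[F⁻] = (0.52)(60.3)/520.3 = 6.0×10⁻² M
Q = [Ca²⁺][F⁻]^2 = 7.7×10⁻⁸
Because Q > Ksp (7.7×10⁻⁸ vs 7.5×10⁻¹¹), a precipitate of CaF₂ forms.

Yes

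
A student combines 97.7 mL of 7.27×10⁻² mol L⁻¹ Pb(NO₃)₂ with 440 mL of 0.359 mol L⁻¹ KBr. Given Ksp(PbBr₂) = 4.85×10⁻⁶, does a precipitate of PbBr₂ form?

Total volume after mixing = 97.7 + 440 = 537.7 mL.
[Pb²⁺] = (7.27×10⁻²)(97.7)/537.7 = 1.32×10⁻² mol L⁻¹
[Br⁻] = (0.359)(440)/537.7 = 0.294 mol L⁻¹
Q = [Pb²⁺][Br⁻]^2 = 1.14×10⁻³
Since Q (1.14×10⁻³) exceeds Ksp (4.85×10⁻⁶), PbBr₂ will precipitate.

Yes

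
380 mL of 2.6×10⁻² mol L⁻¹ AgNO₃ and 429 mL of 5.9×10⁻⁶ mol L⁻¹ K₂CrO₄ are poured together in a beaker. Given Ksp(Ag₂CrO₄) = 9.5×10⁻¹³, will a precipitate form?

Yes

After mixing, V = 380 mL + 429 mL = 809 mL.
[Ag⁺] = (2.6×10⁻²)(380)/809 = 1.2×10⁻² mol L⁻¹
[CrO₄²⁻] = (5.9×10⁻⁶)(429)/809 = 3.1×10⁻⁶ mol L⁻¹
Q = [Ag⁺]^2[CrO₄²⁻] = 4.7×10⁻¹⁰
Since Q (4.7×10⁻¹⁰) exceeds Ksp (9.5×10⁻¹³), Ag₂CrO₄ will precipitate.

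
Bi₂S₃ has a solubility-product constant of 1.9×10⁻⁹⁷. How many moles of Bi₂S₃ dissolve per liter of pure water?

Bi₂S₃(s) ⇌ 2 Bi³⁺(aq) + 3 S²⁻(aq)
Let s be the molar solubility. Then [Bi³⁺] = 2s and [S²⁻] = 3s.
Ksp = [Bi³⁺]^2[S²⁻]^3 = (2s)^2 · (3s)^3 = 108s^5
108s^5 = 1.9×10⁻⁹⁷  ⇒  s^5 = 1.8×10⁻⁹⁹
Taking the 5th root, s = 1.8×10⁻²⁰ mol/L.

1.8×10⁻²⁰ M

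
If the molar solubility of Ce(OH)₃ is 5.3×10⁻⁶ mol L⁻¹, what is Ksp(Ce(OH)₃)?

Ce(OH)₃(s) ⇌ Ce³⁺(aq) + 3 OH⁻(aq)
With molar solubility s: [Ce³⁺] = s, [OH⁻] = 3s.
Ksp = [Ce³⁺][OH⁻]^3 = s · (3s)^3 = 27s^4
Ksp = 27 × (5.3×10⁻⁶)^4 = 2.1×10⁻²⁰

Ksp = 2.1×10⁻²⁰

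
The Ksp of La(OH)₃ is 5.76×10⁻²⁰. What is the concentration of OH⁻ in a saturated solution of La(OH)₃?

2.04×10⁻⁵ M

La(OH)₃(s) ⇌ La³⁺(aq) + 3 OH⁻(aq)
Let s be the molar solubility. Then [La³⁺] = s and [OH⁻] = 3s.
Ksp = [La³⁺][OH⁻]^3 = s · (3s)^3 = 27s^4 = 5.76×10⁻²⁰
s = 6.80×10⁻⁶ M
[OH⁻] = 3s = 2.04×10⁻⁵ M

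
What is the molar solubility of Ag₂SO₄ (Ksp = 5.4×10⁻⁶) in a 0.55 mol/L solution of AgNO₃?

1.8×10⁻⁵ M

Ag₂SO₄(s) ⇌ 2 Ag⁺(aq) + SO₄²⁻(aq)
The solution already contains Ag⁺ at 0.55 mol/L. Let s be the molar solubility of Ag₂SO₄.
[Ag⁺] ≈ 0.55 mol/L (common ion dominates); [SO₄²⁻] = s.
Ksp = [Ag⁺]^2[SO₄²⁻] = (0.55)^2s
s = 5.4×10⁻⁶ / (0.55)^2 = 1.8×10⁻⁵
s = 1.8×10⁻⁵ mol/L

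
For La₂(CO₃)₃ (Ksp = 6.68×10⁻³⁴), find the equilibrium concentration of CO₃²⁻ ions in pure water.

La₂(CO₃)₃(s) ⇌ 2 La³⁺(aq) + 3 CO₃²⁻(aq)
Call the molar solubility s, so that [La³⁺] = 2s and [CO₃²⁻] = 3s.
Ksp = [La³⁺]^2[CO₃²⁻]^3 = (2s)^2 · (3s)^3 = 108s^5 = 6.68×10⁻³⁴
s = 9.08×10⁻⁸ mol/L
[CO₃²⁻] = 3s = 2.73×10⁻⁷ mol/L

2.73×10⁻⁷ M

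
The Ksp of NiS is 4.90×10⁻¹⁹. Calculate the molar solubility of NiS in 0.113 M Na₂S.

4.34×10⁻¹⁸ M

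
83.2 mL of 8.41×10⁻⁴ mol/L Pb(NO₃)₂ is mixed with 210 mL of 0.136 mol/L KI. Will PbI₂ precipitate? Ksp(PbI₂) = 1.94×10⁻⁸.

Total volume after mixing = 83.2 + 210 = 293.2 mL.
[Pb²⁺] = (8.41×10⁻⁴)(83.2)/293.2 = 2.39×10⁻⁴ mol/L
[I⁻] = (0.136)(210)/293.2 = 9.74×10⁻² mol/L
Q = [Pb²⁺][I⁻]^2 = 2.26×10⁻⁶
Q = 2.26×10⁻⁶ > Ksp = 1.94×10⁻⁸, so the solution is supersaturated and PbI₂ precipitates.

Yes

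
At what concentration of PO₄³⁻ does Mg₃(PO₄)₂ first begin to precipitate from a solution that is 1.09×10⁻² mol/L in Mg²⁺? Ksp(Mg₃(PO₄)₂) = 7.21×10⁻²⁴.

Each salt precipitates once Q = Ksp for that salt.
Mg₃(PO₄)₂(s) ⇌ 3 Mg²⁺(aq) + 2 PO₄³⁻(aq)
Ksp = [Mg²⁺]^3[PO₄³⁻]^2 = [PO₄³⁻]^2(1.09×10⁻²)^3
[PO₄³⁻]^2 = 7.21×10⁻²⁴ / (1.09×10⁻²)^3 = 5.57×10⁻¹⁸
[PO₄³⁻] = 2.36×10⁻⁹ mol/L

2.36×10⁻⁹ M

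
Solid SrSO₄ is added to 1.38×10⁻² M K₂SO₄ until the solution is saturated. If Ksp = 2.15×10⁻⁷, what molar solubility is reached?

1.56×10⁻⁵ M

SrSO₄(s) ⇌ Sr²⁺(aq) + SO₄²⁻(aq)
SO₄²⁻ is already present at 1.38×10⁻² M. If s mol/L of SrSO₄ dissolves, [Sr²⁺] = s while [SO₄²⁻] ≈ 1.38×10⁻² M.
Ksp = [Sr²⁺][SO₄²⁻] = s(1.38×10⁻²)
s = 2.15×10⁻⁷ / (1.38×10⁻²) = 1.56×10⁻⁵
s = 1.56×10⁻⁵ M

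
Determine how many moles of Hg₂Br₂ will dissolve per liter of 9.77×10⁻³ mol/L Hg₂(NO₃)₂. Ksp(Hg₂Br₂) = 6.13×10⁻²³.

Hg₂Br₂(s) ⇌ Hg₂²⁺(aq) + 2 Br⁻(aq)
The solution already contains Hg₂²⁺ at 9.77×10⁻³ mol/L. Let s be the molar solubility of Hg₂Br₂.
[Hg₂²⁺] ≈ 9.77×10⁻³ mol/L (common ion dominates); [Br⁻] = 2s.
Ksp = [Hg₂²⁺][Br⁻]^2 = (9.77×10⁻³)(2s)^2
(2s)^2 = 6.13×10⁻²³ / (9.77×10⁻³) = 6.27×10⁻²¹
s = 3.96×10⁻¹¹ mol/L

3.96×10⁻¹¹ M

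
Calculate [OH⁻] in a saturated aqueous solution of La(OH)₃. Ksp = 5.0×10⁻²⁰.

2.0×10⁻⁵ M

La(OH)₃(s) ⇌ La³⁺(aq) + 3 OH⁻(aq)
Call the molar solubility s, so that [La³⁺] = s and [OH⁻] = 3s.
Ksp = [La³⁺][OH⁻]^3 = s · (3s)^3 = 27s^4 = 5.0×10⁻²⁰
s = 6.6×10⁻⁶ M
[OH⁻] = 3s = 2.0×10⁻⁵ M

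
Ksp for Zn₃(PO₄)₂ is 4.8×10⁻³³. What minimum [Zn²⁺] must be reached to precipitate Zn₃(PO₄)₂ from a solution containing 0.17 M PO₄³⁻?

5.5×10⁻¹¹ M

A salt starts to precipitate once the ion product Q reaches its Ksp.
Zn₃(PO₄)₂(s) ⇌ 3 Zn²⁺(aq) + 2 PO₄³⁻(aq)
Ksp = [Zn²⁺]^3[PO₄³⁻]^2 = [Zn²⁺]^3(0.17)^2
[Zn²⁺]^3 = 4.8×10⁻³³ / (0.17)^2 = 1.7×10⁻³¹
[Zn²⁺] = 5.5×10⁻¹¹ M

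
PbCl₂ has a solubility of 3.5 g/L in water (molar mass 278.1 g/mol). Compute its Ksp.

Ksp = 8.0×10⁻⁶

Convert to molarity: s = 3.5 / 278.1 = 1.259×10⁻² mol/L
PbCl₂(s) ⇌ Pb²⁺(aq) + 2 Cl⁻(aq)
Call the molar solubility s, so that [Pb²⁺] = s and [Cl⁻] = 2s.
Ksp = [Pb²⁺][Cl⁻]^2 = s · (2s)^2 = 4s^3
Ksp = 4 × (1.259×10⁻²)^3 = 8.0×10⁻⁶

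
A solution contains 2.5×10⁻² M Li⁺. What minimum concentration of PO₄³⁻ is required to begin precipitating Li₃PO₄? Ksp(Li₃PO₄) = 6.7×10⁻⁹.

Each salt precipitates once Q = Ksp for that salt.
Li₃PO₄(s) ⇌ 3 Li⁺(aq) + PO₄³⁻(aq)
Ksp = [Li⁺]^3[PO₄³⁻] = [PO₄³⁻](2.5×10⁻²)^3
[PO₄³⁻] = 6.7×10⁻⁹ / (2.5×10⁻²)^3 = 4.3×10⁻⁴
[PO₄³⁻] = 4.3×10⁻⁴ M

4.3×10⁻⁴ M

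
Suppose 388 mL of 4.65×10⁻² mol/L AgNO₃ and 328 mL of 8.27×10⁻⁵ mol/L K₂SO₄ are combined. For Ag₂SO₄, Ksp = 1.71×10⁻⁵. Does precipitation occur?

Total volume after mixing = 388 + 328 = 716 mL.
[Ag⁺] = (4.65×10⁻²)(388)/716 = 2.52×10⁻² mol/L
[SO₄²⁻] = (8.27×10⁻⁵)(328)/716 = 3.79×10⁻⁵ mol/L
Q = [Ag⁺]^2[SO₄²⁻] = 2.41×10⁻⁸
Since Q (2.41×10⁻⁸) is less than Ksp (1.71×10⁻⁵), no Ag₂SO₄ precipitates.

No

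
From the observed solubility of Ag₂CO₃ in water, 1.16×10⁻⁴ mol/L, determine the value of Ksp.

Ksp = 6.24×10⁻¹²

Ag₂CO₃(s) ⇌ 2 Ag⁺(aq) + CO₃²⁻(aq)
If s mol/L of Ag₂CO₃ dissolves, [Ag⁺] = 2s and [CO₃²⁻] = s.
Ksp = [Ag⁺]^2[CO₃²⁻] = (2s)^2 · s = 4s^3
Ksp = 4 × (1.16×10⁻⁴)^3 = 6.24×10⁻¹²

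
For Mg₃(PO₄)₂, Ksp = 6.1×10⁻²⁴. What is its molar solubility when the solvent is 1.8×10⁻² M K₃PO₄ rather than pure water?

Mg₃(PO₄)₂(s) ⇌ 3 Mg²⁺(aq) + 2 PO₄³⁻(aq)
Let s be the solubility of Mg₃(PO₄)₂ here. The common ion gives [PO₄³⁻] ≈ 1.8×10⁻² M, and [Mg²⁺] = 3s.
Ksp = [Mg²⁺]^3[PO₄³⁻]^2 = (3s)^3(1.8×10⁻²)^2
(3s)^3 = 6.1×10⁻²⁴ / (1.8×10⁻²)^2 = 1.9×10⁻²⁰
s = 8.9×10⁻⁸ M

8.9×10⁻⁸ M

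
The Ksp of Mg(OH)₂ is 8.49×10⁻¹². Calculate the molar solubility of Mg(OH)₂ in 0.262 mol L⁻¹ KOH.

1.24×10⁻¹⁰ M

Mg(OH)₂(s) ⇌ Mg²⁺(aq) + 2 OH⁻(aq)
The solution already contains OH⁻ at 0.262 mol L⁻¹. Let s be the molar solubility of Mg(OH)₂.
[OH⁻] ≈ 0.262 mol L⁻¹ (common ion dominates); [Mg²⁺] = s.
Ksp = [Mg²⁺][OH⁻]^2 = s(0.262)^2
s = 8.49×10⁻¹² / (0.262)^2 = 1.24×10⁻¹⁰
s = 1.24×10⁻¹⁰ mol L⁻¹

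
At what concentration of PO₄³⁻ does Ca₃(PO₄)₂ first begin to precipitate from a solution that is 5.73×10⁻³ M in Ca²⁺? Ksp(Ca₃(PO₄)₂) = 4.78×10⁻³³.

1.59×10⁻¹³ M

Each salt precipitates once Q = Ksp for that salt.
Ca₃(PO₄)₂(s) ⇌ 3 Ca²⁺(aq) + 2 PO₄³⁻(aq)
Ksp = [Ca²⁺]^3[PO₄³⁻]^2 = [PO₄³⁻]^2(5.73×10⁻³)^3
[PO₄³⁻]^2 = 4.78×10⁻³³ / (5.73×10⁻³)^3 = 2.54×10⁻²⁶
[PO₄³⁻] = 1.59×10⁻¹³ M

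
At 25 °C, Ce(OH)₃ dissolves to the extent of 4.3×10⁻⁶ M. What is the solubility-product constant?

Ce(OH)₃(s) ⇌ Ce³⁺(aq) + 3 OH⁻(aq)
With molar solubility s: [Ce³⁺] = s, [OH⁻] = 3s.
Ksp = [Ce³⁺][OH⁻]^3 = s · (3s)^3 = 27s^4
Ksp = 27 × (4.3×10⁻⁶)^4 = 9.2×10⁻²¹

Ksp = 9.2×10⁻²¹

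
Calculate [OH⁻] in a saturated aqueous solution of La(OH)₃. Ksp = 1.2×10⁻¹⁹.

2.4×10⁻⁵ M

La(OH)₃(s) ⇌ La³⁺(aq) + 3 OH⁻(aq)
For each mole of La(OH)₃ that dissolves per liter, [La³⁺] = s and [OH⁻] = 3s; let s denote this solubility.
Ksp = [La³⁺][OH⁻]^3 = s · (3s)^3 = 27s^4 = 1.2×10⁻¹⁹
s = 8.2×10⁻⁶ M
[OH⁻] = 3s = 2.4×10⁻⁵ M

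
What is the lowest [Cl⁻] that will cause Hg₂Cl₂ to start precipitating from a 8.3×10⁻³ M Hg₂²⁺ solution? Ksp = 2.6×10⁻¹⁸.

Each salt precipitates once Q = Ksp for that salt.
Hg₂Cl₂(s) ⇌ Hg₂²⁺(aq) + 2 Cl⁻(aq)
Ksp = [Hg₂²⁺][Cl⁻]^2 = [Cl⁻]^2(8.3×10⁻³)
[Cl⁻]^2 = 2.6×10⁻¹⁸ / (8.3×10⁻³) = 3.1×10⁻¹⁶
[Cl⁻] = 1.8×10⁻⁸ M

1.8×10⁻⁸ M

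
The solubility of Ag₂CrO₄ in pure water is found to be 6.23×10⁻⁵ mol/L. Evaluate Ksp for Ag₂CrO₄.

Ksp = 9.67×10⁻¹³

Ag₂CrO₄(s) ⇌ 2 Ag⁺(aq) + CrO₄²⁻(aq)
With molar solubility s: [Ag⁺] = 2s, [CrO₄²⁻] = s.
Ksp = [Ag⁺]^2[CrO₄²⁻] = (2s)^2 · s = 4s^3
Ksp = 4 × (6.23×10⁻⁵)^3 = 9.67×10⁻¹³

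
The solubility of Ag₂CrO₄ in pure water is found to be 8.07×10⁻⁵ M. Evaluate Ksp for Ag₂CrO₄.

Ag₂CrO₄(s) ⇌ 2 Ag⁺(aq) + CrO₄²⁻(aq)
Call the molar solubility s, so that [Ag⁺] = 2s and [CrO₄²⁻] = s.
Ksp = [Ag⁺]^2[CrO₄²⁻] = (2s)^2 · s = 4s^3
Ksp = 4 × (8.07×10⁻⁵)^3 = 2.10×10⁻¹²

Ksp = 2.10×10⁻¹²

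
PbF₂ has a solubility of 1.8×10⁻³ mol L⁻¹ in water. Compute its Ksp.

Ksp = 2.3×10⁻⁸

PbF₂(s) ⇌ Pb²⁺(aq) + 2 F⁻(aq)
Call the molar solubility s, so that [Pb²⁺] = s and [F⁻] = 2s.
Ksp = [Pb²⁺][F⁻]^2 = s · (2s)^2 = 4s^3
Ksp = 4 × (1.8×10⁻³)^3 = 2.3×10⁻⁸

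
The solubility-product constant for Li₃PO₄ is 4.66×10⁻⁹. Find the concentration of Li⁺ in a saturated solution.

1.09×10⁻² M

Li₃PO₄(s) ⇌ 3 Li⁺(aq) + PO₄³⁻(aq)
For each mole of Li₃PO₄ that dissolves per liter, [Li⁺] = 3s and [PO₄³⁻] = s; let s denote this solubility.
Ksp = [Li⁺]^3[PO₄³⁻] = (3s)^3 · s = 27s^4 = 4.66×10⁻⁹
s = 3.62×10⁻³ mol L⁻¹
[Li⁺] = 3s = 1.09×10⁻² mol L⁻¹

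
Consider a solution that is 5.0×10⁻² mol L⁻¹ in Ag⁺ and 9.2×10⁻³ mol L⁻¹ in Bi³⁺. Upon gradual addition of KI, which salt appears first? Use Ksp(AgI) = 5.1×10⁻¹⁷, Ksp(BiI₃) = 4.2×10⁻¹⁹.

Each salt precipitates once Q = Ksp for that salt.
For AgI: [I⁻] = (Ksp/[Ag⁺]) = 1.0×10⁻¹⁵ mol L⁻¹
For BiI₃: [I⁻] = (Ksp/[Bi³⁺])^(1/3) = 3.6×10⁻⁶ mol L⁻¹
Since AgI needs less I⁻ to reach saturation, it precipitates first.

AgI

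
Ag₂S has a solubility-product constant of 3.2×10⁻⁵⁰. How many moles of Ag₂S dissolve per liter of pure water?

2.0×10⁻¹⁷ M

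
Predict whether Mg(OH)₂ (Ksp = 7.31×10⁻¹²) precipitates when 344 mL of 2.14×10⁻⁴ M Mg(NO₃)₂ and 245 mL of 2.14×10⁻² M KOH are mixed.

Yes

After mixing, V = 344 mL + 245 mL = 589 mL.
[Mg²⁺] = (2.14×10⁻⁴)(344)/589 = 1.25×10⁻⁴ M
[OH⁻] = (2.14×10⁻²)(245)/589 = 8.90×10⁻³ M
Q = [Mg²⁺][OH⁻]^2 = 9.90×10⁻⁹
Since Q (9.90×10⁻⁹) exceeds Ksp (7.31×10⁻¹²), Mg(OH)₂ will precipitate.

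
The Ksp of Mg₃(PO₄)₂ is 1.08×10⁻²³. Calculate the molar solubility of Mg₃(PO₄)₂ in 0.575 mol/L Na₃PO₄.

Mg₃(PO₄)₂(s) ⇌ 3 Mg²⁺(aq) + 2 PO₄³⁻(aq)
The solution already contains PO₄³⁻ at 0.575 mol/L. Let s be the molar solubility of Mg₃(PO₄)₂.
[PO₄³⁻] ≈ 0.575 mol/L (common ion dominates); [Mg²⁺] = 3s.
Ksp = [Mg²⁺]^3[PO₄³⁻]^2 = (3s)^3(0.575)^2
(3s)^3 = 1.08×10⁻²³ / (0.575)^2 = 3.27×10⁻²³
s = 1.07×10⁻⁸ mol/L

1.07×10⁻⁸ M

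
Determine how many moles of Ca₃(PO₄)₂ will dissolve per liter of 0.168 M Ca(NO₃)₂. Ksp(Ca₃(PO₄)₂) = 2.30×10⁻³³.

Ca₃(PO₄)₂(s) ⇌ 3 Ca²⁺(aq) + 2 PO₄³⁻(aq)
Ca²⁺ is already present at 0.168 M. If s mol/L of Ca₃(PO₄)₂ dissolves, [PO₄³⁻] = 2s while [Ca²⁺] ≈ 0.168 M.
Ksp = [Ca²⁺]^3[PO₄³⁻]^2 = (0.168)^3(2s)^2
(2s)^2 = 2.30×10⁻³³ / (0.168)^3 = 4.85×10⁻³¹
s = 3.48×10⁻¹⁶ M

3.48×10⁻¹⁶ M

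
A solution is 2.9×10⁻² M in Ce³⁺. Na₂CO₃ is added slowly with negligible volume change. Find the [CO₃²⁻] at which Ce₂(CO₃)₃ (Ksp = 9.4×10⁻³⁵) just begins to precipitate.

4.8×10⁻¹¹ M

Precipitation of each salt begins when its ion product equals Ksp.
Ce₂(CO₃)₃(s) ⇌ 2 Ce³⁺(aq) + 3 CO₃²⁻(aq)
Ksp = [Ce³⁺]^2[CO₃²⁻]^3 = [CO₃²⁻]^3(2.9×10⁻²)^2
[CO₃²⁻]^3 = 9.4×10⁻³⁵ / (2.9×10⁻²)^2 = 1.1×10⁻³¹
[CO₃²⁻] = 4.8×10⁻¹¹ M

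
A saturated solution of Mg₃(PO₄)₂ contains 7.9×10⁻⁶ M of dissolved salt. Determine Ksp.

Mg₃(PO₄)₂(s) ⇌ 3 Mg²⁺(aq) + 2 PO₄³⁻(aq)
If s mol/L of Mg₃(PO₄)₂ dissolves, [Mg²⁺] = 3s and [PO₄³⁻] = 2s.
Ksp = [Mg²⁺]^3[PO₄³⁻]^2 = (3s)^3 · (2s)^2 = 108s^5
Ksp = 108 × (7.9×10⁻⁶)^5 = 3.3×10⁻²⁴

Ksp = 3.3×10⁻²⁴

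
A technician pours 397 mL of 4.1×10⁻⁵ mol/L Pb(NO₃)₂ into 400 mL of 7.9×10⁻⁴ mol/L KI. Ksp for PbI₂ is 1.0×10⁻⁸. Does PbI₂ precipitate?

The combined volume is 797 mL.
[Pb²⁺] = (4.1×10⁻⁵)(397)/797 = 2.0×10⁻⁵ mol/L
[I⁻] = (7.9×10⁻⁴)(400)/797 = 4.0×10⁻⁴ mol/L
Q = [Pb²⁺][I⁻]^2 = 3.2×10⁻¹²
Q < Ksp (3.2×10⁻¹² vs 1.0×10⁻⁸); the solution remains unsaturated and no precipitate forms.

No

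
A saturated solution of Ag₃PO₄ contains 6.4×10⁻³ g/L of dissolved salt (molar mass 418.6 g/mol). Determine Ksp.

Ksp = 1.5×10⁻¹⁸

Convert to molarity: s = 6.4×10⁻³ / 418.6 = 1.529×10⁻⁵ mol/L
Ag₃PO₄(s) ⇌ 3 Ag⁺(aq) + PO₄³⁻(aq)
For each mole of Ag₃PO₄ that dissolves per liter, [Ag⁺] = 3s and [PO₄³⁻] = s; let s denote this solubility.
Ksp = [Ag⁺]^3[PO₄³⁻] = (3s)^3 · s = 27s^4
Ksp = 27 × (1.529×10⁻⁵)^4 = 1.5×10⁻¹⁸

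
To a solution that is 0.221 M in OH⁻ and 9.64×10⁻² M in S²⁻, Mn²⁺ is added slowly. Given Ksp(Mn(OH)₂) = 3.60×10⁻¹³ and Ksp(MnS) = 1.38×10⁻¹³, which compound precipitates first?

MnS

Precipitation begins when Q = Ksp.
For Mn(OH)₂: [Mn²⁺] = (Ksp/[OH⁻]^2) = 7.37×10⁻¹² M
For MnS: [Mn²⁺] = (Ksp/[S²⁻]) = 1.43×10⁻¹² M
Since MnS needs less Mn²⁺ to reach saturation, it precipitates first.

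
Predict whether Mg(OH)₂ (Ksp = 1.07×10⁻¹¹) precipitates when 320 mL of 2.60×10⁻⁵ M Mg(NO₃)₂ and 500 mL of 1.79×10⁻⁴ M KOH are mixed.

The combined volume is 820 mL.
[Mg²⁺] = (2.60×10⁻⁵)(320)/820 = 1.01×10⁻⁵ M
[OH⁻] = (1.79×10⁻⁴)(500)/820 = 1.09×10⁻⁴ M
Q = [Mg²⁺][OH⁻]^2 = 1.21×10⁻¹³
Q < Ksp (1.21×10⁻¹³ vs 1.07×10⁻¹¹); the solution remains unsaturated and no precipitate forms.

No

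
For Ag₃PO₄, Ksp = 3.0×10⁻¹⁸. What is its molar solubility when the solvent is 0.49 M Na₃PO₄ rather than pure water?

6.1×10⁻⁷ M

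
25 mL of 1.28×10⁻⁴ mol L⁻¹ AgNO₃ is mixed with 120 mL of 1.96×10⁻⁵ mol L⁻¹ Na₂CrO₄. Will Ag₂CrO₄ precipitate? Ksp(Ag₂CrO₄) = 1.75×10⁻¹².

No

Total volume after mixing = 25 + 120 = 145 mL.
[Ag⁺] = (1.28×10⁻⁴)(25)/145 = 2.21×10⁻⁵ mol L⁻¹
[CrO₄²⁻] = (1.96×10⁻⁵)(120)/145 = 1.62×10⁻⁵ mol L⁻¹
Q = [Ag⁺]^2[CrO₄²⁻] = 7.90×10⁻¹⁵
Q = 7.90×10⁻¹⁵ < Ksp = 1.75×10⁻¹², so the solution is unsaturated and no precipitate forms.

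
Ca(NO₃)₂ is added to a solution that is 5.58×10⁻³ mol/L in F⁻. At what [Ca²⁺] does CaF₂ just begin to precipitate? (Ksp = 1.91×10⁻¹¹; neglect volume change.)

6.13×10⁻⁷ M

A salt starts to precipitate once the ion product Q reaches its Ksp.
CaF₂(s) ⇌ Ca²⁺(aq) + 2 F⁻(aq)
Ksp = [Ca²⁺][F⁻]^2 = [Ca²⁺](5.58×10⁻³)^2
[Ca²⁺] = 1.91×10⁻¹¹ / (5.58×10⁻³)^2 = 6.13×10⁻⁷
[Ca²⁺] = 6.13×10⁻⁷ mol/L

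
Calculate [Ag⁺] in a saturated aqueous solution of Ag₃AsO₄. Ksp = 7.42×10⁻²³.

Ag₃AsO₄(s) ⇌ 3 Ag⁺(aq) + AsO₄³⁻(aq)
Let s be the molar solubility. Then [Ag⁺] = 3s and [AsO₄³⁻] = s.
Ksp = [Ag⁺]^3[AsO₄³⁻] = (3s)^3 · s = 27s^4 = 7.42×10⁻²³
s = 1.29×10⁻⁶ mol/L
[Ag⁺] = 3s = 3.86×10⁻⁶ mol/L

3.86×10⁻⁶ M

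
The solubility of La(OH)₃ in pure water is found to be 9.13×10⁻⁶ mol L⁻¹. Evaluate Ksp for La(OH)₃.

La(OH)₃(s) ⇌ La³⁺(aq) + 3 OH⁻(aq)
For each mole of La(OH)₃ that dissolves per liter, [La³⁺] = s and [OH⁻] = 3s; let s denote this solubility.
Ksp = [La³⁺][OH⁻]^3 = s · (3s)^3 = 27s^4
Ksp = 27 × (9.13×10⁻⁶)^4 = 1.88×10⁻¹⁹

Ksp = 1.88×10⁻¹⁹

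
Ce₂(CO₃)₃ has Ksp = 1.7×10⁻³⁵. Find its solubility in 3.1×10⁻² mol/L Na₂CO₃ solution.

Ce₂(CO₃)₃(s) ⇌ 2 Ce³⁺(aq) + 3 CO₃²⁻(aq)
The solution already contains CO₃²⁻ at 3.1×10⁻² mol/L. Let s be the molar solubility of Ce₂(CO₃)₃.
[CO₃²⁻] ≈ 3.1×10⁻² mol/L (common ion dominates); [Ce³⁺] = 2s.
Ksp = [Ce³⁺]^2[CO₃²⁻]^3 = (2s)^2(3.1×10⁻²)^3
(2s)^2 = 1.7×10⁻³⁵ / (3.1×10⁻²)^3 = 5.7×10⁻³¹
s = 3.8×10⁻¹⁶ mol/L

3.8×10⁻¹⁶ M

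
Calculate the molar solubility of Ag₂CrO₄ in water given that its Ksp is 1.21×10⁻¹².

Ag₂CrO₄(s) ⇌ 2 Ag⁺(aq) + CrO₄²⁻(aq)
Let s be the molar solubility. Then [Ag⁺] = 2s and [CrO₄²⁻] = s.
Ksp = [Ag⁺]^2[CrO₄²⁻] = (2s)^2 · s = 4s^3
4s^3 = 1.21×10⁻¹²  ⇒  s^3 = 3.03×10⁻¹³
Taking the 3rd root, s = 6.71×10⁻⁵ M.

6.71×10⁻⁵ M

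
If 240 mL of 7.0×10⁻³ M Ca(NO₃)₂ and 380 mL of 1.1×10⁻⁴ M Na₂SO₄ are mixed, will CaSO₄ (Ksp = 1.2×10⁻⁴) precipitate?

After mixing, V = 240 mL + 380 mL = 620 mL.
[Ca²⁺] = (7.0×10⁻³)(240)/620 = 2.7×10⁻³ M
[SO₄²⁻] = (1.1×10⁻⁴)(380)/620 = 6.7×10⁻⁵ M
Q = [Ca²⁺][SO₄²⁻] = 1.8×10⁻⁷
Since Q (1.8×10⁻⁷) is less than Ksp (1.2×10⁻⁴), no CaSO₄ precipitates.

No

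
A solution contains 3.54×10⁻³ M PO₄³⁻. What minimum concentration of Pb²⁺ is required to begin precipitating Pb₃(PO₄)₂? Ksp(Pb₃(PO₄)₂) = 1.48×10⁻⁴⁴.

Precipitation of each salt begins when its ion product equals Ksp.
Pb₃(PO₄)₂(s) ⇌ 3 Pb²⁺(aq) + 2 PO₄³⁻(aq)
Ksp = [Pb²⁺]^3[PO₄³⁻]^2 = [Pb²⁺]^3(3.54×10⁻³)^2
[Pb²⁺]^3 = 1.48×10⁻⁴⁴ / (3.54×10⁻³)^2 = 1.18×10⁻³⁹
[Pb²⁺] = 1.06×10⁻¹³ M

1.06×10⁻¹³ M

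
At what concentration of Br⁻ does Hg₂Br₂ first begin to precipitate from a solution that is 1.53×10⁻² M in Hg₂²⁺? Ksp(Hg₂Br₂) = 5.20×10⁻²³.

5.83×10⁻¹¹ M

The threshold for precipitation is Q = Ksp.
Hg₂Br₂(s) ⇌ Hg₂²⁺(aq) + 2 Br⁻(aq)
Ksp = [Hg₂²⁺][Br⁻]^2 = [Br⁻]^2(1.53×10⁻²)
[Br⁻]^2 = 5.20×10⁻²³ / (1.53×10⁻²) = 3.40×10⁻²¹
[Br⁻] = 5.83×10⁻¹¹ M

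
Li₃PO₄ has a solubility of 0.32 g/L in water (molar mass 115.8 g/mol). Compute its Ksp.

Ksp = 1.6×10⁻⁹

Convert to molarity: s = 0.32 / 115.8 = 2.763×10⁻³ mol/L
Li₃PO₄(s) ⇌ 3 Li⁺(aq) + PO₄³⁻(aq)
With molar solubility s: [Li⁺] = 3s, [PO₄³⁻] = s.
Ksp = [Li⁺]^3[PO₄³⁻] = (3s)^3 · s = 27s^4
Ksp = 27 × (2.763×10⁻³)^4 = 1.6×10⁻⁹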